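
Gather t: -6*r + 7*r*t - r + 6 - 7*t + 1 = -7*r + t*(7*r - 7) + 7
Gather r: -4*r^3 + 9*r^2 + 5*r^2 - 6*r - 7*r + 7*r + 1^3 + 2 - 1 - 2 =-4*r^3 + 14*r^2 - 6*r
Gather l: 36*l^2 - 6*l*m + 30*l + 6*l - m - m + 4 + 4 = 36*l^2 + l*(36 - 6*m) - 2*m + 8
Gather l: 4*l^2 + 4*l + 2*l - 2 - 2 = 4*l^2 + 6*l - 4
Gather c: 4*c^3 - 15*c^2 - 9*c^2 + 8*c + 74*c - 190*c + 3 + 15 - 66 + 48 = 4*c^3 - 24*c^2 - 108*c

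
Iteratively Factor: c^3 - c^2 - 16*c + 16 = (c - 4)*(c^2 + 3*c - 4) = (c - 4)*(c + 4)*(c - 1)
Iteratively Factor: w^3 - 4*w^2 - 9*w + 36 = (w - 3)*(w^2 - w - 12) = (w - 4)*(w - 3)*(w + 3)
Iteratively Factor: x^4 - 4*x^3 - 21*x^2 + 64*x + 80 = (x - 4)*(x^3 - 21*x - 20) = (x - 5)*(x - 4)*(x^2 + 5*x + 4) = (x - 5)*(x - 4)*(x + 4)*(x + 1)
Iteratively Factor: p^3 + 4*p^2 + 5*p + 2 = (p + 1)*(p^2 + 3*p + 2) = (p + 1)^2*(p + 2)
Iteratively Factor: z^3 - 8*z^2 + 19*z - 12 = (z - 3)*(z^2 - 5*z + 4) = (z - 3)*(z - 1)*(z - 4)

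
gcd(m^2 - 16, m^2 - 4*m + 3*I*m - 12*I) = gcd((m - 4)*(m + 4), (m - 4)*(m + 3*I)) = m - 4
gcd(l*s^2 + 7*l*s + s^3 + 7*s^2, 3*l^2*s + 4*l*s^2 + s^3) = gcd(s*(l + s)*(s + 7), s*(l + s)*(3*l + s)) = l*s + s^2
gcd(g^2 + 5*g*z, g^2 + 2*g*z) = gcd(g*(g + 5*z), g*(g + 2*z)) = g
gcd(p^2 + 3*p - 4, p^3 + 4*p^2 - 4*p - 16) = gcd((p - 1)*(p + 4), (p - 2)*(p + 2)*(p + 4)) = p + 4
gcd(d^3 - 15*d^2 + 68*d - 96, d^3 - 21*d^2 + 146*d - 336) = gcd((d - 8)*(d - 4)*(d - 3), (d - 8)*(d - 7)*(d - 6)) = d - 8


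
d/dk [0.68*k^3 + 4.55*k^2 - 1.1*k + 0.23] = 2.04*k^2 + 9.1*k - 1.1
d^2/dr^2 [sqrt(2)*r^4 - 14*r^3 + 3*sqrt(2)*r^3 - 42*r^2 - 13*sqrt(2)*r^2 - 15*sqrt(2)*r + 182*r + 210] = 12*sqrt(2)*r^2 - 84*r + 18*sqrt(2)*r - 84 - 26*sqrt(2)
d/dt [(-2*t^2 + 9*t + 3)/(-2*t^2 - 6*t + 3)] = 15*(2*t^2 + 3)/(4*t^4 + 24*t^3 + 24*t^2 - 36*t + 9)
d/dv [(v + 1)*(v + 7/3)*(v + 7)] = 3*v^2 + 62*v/3 + 77/3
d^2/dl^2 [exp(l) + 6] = exp(l)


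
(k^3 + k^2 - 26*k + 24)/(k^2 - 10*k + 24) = (k^2 + 5*k - 6)/(k - 6)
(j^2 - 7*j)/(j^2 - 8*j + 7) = j/(j - 1)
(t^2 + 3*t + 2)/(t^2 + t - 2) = (t + 1)/(t - 1)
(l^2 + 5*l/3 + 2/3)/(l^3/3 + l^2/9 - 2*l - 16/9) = 3*(3*l + 2)/(3*l^2 - 2*l - 16)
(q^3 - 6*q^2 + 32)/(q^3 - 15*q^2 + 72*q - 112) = (q + 2)/(q - 7)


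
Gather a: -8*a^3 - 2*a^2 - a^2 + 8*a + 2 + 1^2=-8*a^3 - 3*a^2 + 8*a + 3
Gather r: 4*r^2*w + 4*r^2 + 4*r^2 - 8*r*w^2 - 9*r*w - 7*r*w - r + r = r^2*(4*w + 8) + r*(-8*w^2 - 16*w)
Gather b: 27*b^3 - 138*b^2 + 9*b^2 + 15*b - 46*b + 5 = 27*b^3 - 129*b^2 - 31*b + 5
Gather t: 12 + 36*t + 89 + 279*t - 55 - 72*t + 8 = 243*t + 54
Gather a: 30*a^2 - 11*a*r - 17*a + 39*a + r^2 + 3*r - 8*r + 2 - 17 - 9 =30*a^2 + a*(22 - 11*r) + r^2 - 5*r - 24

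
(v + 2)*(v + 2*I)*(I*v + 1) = I*v^3 - v^2 + 2*I*v^2 - 2*v + 2*I*v + 4*I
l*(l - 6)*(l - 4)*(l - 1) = l^4 - 11*l^3 + 34*l^2 - 24*l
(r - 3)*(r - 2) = r^2 - 5*r + 6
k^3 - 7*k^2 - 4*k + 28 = (k - 7)*(k - 2)*(k + 2)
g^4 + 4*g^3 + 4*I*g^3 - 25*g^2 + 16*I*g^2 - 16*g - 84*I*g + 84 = (g - 3)*(g + 7)*(g + 2*I)^2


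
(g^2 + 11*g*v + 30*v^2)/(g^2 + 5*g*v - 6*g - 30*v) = (g + 6*v)/(g - 6)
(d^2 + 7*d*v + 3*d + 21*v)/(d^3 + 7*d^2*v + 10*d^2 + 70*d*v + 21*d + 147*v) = 1/(d + 7)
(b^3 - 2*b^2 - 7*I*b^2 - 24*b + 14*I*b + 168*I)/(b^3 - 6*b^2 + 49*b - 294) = (b + 4)/(b + 7*I)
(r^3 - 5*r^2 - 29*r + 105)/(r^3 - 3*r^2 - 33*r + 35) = (r - 3)/(r - 1)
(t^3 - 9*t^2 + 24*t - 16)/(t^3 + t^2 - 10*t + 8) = (t^2 - 8*t + 16)/(t^2 + 2*t - 8)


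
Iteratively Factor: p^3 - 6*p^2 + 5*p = (p)*(p^2 - 6*p + 5) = p*(p - 1)*(p - 5)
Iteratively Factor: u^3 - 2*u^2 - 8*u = (u - 4)*(u^2 + 2*u) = u*(u - 4)*(u + 2)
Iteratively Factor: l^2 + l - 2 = (l + 2)*(l - 1)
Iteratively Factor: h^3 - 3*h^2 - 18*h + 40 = (h - 2)*(h^2 - h - 20) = (h - 2)*(h + 4)*(h - 5)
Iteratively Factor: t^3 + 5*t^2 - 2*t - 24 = (t + 3)*(t^2 + 2*t - 8) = (t + 3)*(t + 4)*(t - 2)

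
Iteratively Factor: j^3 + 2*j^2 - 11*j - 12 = (j + 4)*(j^2 - 2*j - 3) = (j + 1)*(j + 4)*(j - 3)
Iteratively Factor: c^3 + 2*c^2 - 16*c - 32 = (c + 4)*(c^2 - 2*c - 8) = (c - 4)*(c + 4)*(c + 2)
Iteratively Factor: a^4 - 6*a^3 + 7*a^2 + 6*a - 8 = (a + 1)*(a^3 - 7*a^2 + 14*a - 8) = (a - 2)*(a + 1)*(a^2 - 5*a + 4) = (a - 4)*(a - 2)*(a + 1)*(a - 1)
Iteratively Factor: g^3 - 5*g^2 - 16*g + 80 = (g + 4)*(g^2 - 9*g + 20) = (g - 5)*(g + 4)*(g - 4)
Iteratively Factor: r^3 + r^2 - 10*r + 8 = (r + 4)*(r^2 - 3*r + 2) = (r - 2)*(r + 4)*(r - 1)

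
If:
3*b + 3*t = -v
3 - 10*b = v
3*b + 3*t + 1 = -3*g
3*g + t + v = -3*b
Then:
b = 3/11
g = -8/33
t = -4/11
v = 3/11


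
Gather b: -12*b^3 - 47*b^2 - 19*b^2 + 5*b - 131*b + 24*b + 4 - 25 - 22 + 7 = -12*b^3 - 66*b^2 - 102*b - 36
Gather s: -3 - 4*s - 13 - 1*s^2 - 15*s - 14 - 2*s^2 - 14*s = -3*s^2 - 33*s - 30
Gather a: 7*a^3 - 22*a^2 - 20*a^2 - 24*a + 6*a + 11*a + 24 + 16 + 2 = 7*a^3 - 42*a^2 - 7*a + 42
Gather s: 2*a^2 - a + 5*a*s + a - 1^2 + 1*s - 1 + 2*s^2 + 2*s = 2*a^2 + 2*s^2 + s*(5*a + 3) - 2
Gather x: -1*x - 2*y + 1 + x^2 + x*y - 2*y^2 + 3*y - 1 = x^2 + x*(y - 1) - 2*y^2 + y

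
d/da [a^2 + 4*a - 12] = 2*a + 4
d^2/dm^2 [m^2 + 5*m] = 2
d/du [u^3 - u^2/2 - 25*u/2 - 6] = 3*u^2 - u - 25/2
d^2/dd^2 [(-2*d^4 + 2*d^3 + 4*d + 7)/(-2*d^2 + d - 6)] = 2*(8*d^6 - 12*d^5 + 78*d^4 - 90*d^3 + 384*d^2 - 30*d + 53)/(8*d^6 - 12*d^5 + 78*d^4 - 73*d^3 + 234*d^2 - 108*d + 216)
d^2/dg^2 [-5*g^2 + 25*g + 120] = -10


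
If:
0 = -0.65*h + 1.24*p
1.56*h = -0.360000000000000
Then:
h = -0.23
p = -0.12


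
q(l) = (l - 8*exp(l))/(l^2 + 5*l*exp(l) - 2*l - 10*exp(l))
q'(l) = (1 - 8*exp(l))/(l^2 + 5*l*exp(l) - 2*l - 10*exp(l)) + (l - 8*exp(l))*(-5*l*exp(l) - 2*l + 5*exp(l) + 2)/(l^2 + 5*l*exp(l) - 2*l - 10*exp(l))^2 = ((1 - 8*exp(l))*(l^2 + 5*l*exp(l) - 2*l - 10*exp(l)) - (l - 8*exp(l))*(5*l*exp(l) + 2*l - 5*exp(l) - 2))/(l^2 + 5*l*exp(l) - 2*l - 10*exp(l))^2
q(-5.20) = -0.14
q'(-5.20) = -0.02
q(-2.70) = -0.29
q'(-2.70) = -0.19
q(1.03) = 1.47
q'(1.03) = 1.52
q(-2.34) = -0.39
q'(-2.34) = -0.37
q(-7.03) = -0.11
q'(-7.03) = -0.01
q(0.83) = 1.22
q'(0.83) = 1.01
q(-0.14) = 0.79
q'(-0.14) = 0.03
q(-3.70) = -0.19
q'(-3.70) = -0.05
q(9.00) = -0.23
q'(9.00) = 0.03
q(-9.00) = -0.09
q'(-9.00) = -0.00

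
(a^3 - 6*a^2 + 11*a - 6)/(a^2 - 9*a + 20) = (a^3 - 6*a^2 + 11*a - 6)/(a^2 - 9*a + 20)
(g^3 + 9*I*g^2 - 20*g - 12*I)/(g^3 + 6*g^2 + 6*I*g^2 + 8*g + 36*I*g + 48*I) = (g^2 + 3*I*g - 2)/(g^2 + 6*g + 8)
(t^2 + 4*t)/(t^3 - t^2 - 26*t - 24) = t/(t^2 - 5*t - 6)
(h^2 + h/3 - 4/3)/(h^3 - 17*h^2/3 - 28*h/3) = (h - 1)/(h*(h - 7))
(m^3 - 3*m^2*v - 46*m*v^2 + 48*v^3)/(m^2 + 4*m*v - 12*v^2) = (-m^2 + 9*m*v - 8*v^2)/(-m + 2*v)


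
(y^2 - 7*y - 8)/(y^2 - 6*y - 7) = (y - 8)/(y - 7)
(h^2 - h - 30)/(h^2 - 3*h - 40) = (h - 6)/(h - 8)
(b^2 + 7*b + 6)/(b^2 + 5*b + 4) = (b + 6)/(b + 4)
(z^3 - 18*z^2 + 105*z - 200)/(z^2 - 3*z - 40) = (z^2 - 10*z + 25)/(z + 5)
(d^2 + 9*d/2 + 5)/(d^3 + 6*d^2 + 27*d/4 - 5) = 2*(d + 2)/(2*d^2 + 7*d - 4)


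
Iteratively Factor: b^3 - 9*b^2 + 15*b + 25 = (b + 1)*(b^2 - 10*b + 25) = (b - 5)*(b + 1)*(b - 5)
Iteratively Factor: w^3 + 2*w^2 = (w)*(w^2 + 2*w) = w^2*(w + 2)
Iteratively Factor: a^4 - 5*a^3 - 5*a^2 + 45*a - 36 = (a - 4)*(a^3 - a^2 - 9*a + 9) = (a - 4)*(a - 1)*(a^2 - 9) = (a - 4)*(a - 3)*(a - 1)*(a + 3)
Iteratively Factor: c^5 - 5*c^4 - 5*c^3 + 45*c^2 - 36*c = (c)*(c^4 - 5*c^3 - 5*c^2 + 45*c - 36) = c*(c - 4)*(c^3 - c^2 - 9*c + 9) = c*(c - 4)*(c - 1)*(c^2 - 9) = c*(c - 4)*(c - 3)*(c - 1)*(c + 3)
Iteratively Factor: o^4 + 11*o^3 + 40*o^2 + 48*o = (o + 4)*(o^3 + 7*o^2 + 12*o) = (o + 4)^2*(o^2 + 3*o) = o*(o + 4)^2*(o + 3)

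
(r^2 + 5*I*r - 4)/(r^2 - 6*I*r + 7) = (r + 4*I)/(r - 7*I)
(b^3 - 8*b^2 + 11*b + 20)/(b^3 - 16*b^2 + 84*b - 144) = (b^2 - 4*b - 5)/(b^2 - 12*b + 36)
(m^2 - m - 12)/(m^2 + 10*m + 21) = (m - 4)/(m + 7)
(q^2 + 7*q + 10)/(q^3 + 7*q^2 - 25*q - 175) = (q + 2)/(q^2 + 2*q - 35)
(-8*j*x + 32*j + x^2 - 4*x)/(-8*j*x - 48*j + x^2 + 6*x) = (x - 4)/(x + 6)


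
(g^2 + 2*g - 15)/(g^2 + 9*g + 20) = (g - 3)/(g + 4)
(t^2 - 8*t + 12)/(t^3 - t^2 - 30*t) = (t - 2)/(t*(t + 5))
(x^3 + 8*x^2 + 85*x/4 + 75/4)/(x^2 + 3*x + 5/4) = (2*x^2 + 11*x + 15)/(2*x + 1)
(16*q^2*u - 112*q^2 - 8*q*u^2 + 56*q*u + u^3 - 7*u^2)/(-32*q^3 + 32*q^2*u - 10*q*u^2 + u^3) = (7 - u)/(2*q - u)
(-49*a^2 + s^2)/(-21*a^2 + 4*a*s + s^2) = (-7*a + s)/(-3*a + s)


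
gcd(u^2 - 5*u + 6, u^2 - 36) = 1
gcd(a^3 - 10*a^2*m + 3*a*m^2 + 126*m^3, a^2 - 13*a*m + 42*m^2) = a^2 - 13*a*m + 42*m^2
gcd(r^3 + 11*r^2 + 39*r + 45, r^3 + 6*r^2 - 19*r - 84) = r + 3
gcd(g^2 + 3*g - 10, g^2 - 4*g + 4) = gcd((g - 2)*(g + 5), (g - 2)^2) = g - 2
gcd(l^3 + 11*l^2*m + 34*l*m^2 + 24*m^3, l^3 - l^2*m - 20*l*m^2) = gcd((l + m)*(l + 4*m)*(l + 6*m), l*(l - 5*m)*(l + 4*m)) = l + 4*m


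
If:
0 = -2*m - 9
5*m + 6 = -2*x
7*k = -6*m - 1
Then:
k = 26/7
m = -9/2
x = 33/4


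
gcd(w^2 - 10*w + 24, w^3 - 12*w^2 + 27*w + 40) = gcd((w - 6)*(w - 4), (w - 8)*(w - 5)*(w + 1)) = 1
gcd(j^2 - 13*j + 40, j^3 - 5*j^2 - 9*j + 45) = j - 5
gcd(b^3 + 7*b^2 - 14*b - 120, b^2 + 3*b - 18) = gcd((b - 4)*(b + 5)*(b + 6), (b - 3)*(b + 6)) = b + 6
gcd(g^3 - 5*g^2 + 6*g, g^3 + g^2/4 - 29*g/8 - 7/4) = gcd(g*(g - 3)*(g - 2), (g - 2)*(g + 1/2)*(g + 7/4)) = g - 2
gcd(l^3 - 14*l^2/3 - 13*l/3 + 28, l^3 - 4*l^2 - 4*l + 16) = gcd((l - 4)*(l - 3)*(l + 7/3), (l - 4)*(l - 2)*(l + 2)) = l - 4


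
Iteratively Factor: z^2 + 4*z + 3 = (z + 3)*(z + 1)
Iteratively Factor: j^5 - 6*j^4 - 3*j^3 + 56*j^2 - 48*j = (j - 4)*(j^4 - 2*j^3 - 11*j^2 + 12*j) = (j - 4)^2*(j^3 + 2*j^2 - 3*j) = (j - 4)^2*(j + 3)*(j^2 - j) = j*(j - 4)^2*(j + 3)*(j - 1)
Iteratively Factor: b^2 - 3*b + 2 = (b - 2)*(b - 1)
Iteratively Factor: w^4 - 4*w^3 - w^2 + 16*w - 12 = (w - 1)*(w^3 - 3*w^2 - 4*w + 12) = (w - 2)*(w - 1)*(w^2 - w - 6) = (w - 2)*(w - 1)*(w + 2)*(w - 3)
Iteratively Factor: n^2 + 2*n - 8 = (n + 4)*(n - 2)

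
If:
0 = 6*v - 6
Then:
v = 1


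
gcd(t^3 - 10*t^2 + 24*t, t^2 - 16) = t - 4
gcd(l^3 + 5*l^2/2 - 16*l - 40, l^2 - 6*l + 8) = l - 4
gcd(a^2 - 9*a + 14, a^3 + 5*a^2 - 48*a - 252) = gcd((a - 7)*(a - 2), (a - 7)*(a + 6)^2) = a - 7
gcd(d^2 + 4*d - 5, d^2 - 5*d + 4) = d - 1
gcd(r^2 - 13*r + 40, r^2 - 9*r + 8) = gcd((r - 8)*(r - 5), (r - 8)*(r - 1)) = r - 8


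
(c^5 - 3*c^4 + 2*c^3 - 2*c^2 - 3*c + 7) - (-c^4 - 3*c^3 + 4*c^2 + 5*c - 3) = c^5 - 2*c^4 + 5*c^3 - 6*c^2 - 8*c + 10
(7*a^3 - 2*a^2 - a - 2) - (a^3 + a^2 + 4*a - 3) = 6*a^3 - 3*a^2 - 5*a + 1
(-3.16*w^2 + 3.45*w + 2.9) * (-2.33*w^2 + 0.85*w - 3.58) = 7.3628*w^4 - 10.7245*w^3 + 7.4883*w^2 - 9.886*w - 10.382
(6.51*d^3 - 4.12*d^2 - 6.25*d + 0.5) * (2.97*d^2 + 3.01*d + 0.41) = 19.3347*d^5 + 7.3587*d^4 - 28.2946*d^3 - 19.0167*d^2 - 1.0575*d + 0.205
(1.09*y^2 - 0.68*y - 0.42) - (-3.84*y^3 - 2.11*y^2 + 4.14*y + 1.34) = 3.84*y^3 + 3.2*y^2 - 4.82*y - 1.76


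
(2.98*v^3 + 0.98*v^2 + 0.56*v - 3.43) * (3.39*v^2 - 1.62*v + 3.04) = 10.1022*v^5 - 1.5054*v^4 + 9.37*v^3 - 9.5557*v^2 + 7.259*v - 10.4272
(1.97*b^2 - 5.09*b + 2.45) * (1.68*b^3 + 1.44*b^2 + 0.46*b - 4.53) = 3.3096*b^5 - 5.7144*b^4 - 2.3074*b^3 - 7.7375*b^2 + 24.1847*b - 11.0985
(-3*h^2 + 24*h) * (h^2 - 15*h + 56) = -3*h^4 + 69*h^3 - 528*h^2 + 1344*h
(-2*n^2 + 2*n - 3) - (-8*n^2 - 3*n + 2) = 6*n^2 + 5*n - 5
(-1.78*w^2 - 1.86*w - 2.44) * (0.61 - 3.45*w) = 6.141*w^3 + 5.3312*w^2 + 7.2834*w - 1.4884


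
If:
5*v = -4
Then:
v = -4/5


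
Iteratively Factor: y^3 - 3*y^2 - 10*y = (y)*(y^2 - 3*y - 10) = y*(y + 2)*(y - 5)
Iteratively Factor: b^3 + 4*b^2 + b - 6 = (b - 1)*(b^2 + 5*b + 6) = (b - 1)*(b + 3)*(b + 2)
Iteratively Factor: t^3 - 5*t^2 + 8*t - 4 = (t - 2)*(t^2 - 3*t + 2) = (t - 2)*(t - 1)*(t - 2)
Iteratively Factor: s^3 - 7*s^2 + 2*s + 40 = (s + 2)*(s^2 - 9*s + 20) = (s - 5)*(s + 2)*(s - 4)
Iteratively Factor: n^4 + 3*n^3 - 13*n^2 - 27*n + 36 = (n - 1)*(n^3 + 4*n^2 - 9*n - 36) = (n - 3)*(n - 1)*(n^2 + 7*n + 12) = (n - 3)*(n - 1)*(n + 3)*(n + 4)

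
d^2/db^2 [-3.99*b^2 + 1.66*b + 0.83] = -7.98000000000000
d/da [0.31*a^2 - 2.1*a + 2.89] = 0.62*a - 2.1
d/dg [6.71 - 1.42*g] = -1.42000000000000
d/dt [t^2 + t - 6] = 2*t + 1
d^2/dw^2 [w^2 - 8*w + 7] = 2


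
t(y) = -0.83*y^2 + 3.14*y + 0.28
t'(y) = 3.14 - 1.66*y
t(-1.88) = -8.56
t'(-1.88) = 6.26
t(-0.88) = -3.13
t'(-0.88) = 4.60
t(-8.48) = -86.03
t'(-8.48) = 17.22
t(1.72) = 3.23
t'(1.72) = 0.28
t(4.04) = -0.58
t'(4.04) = -3.57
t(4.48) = -2.31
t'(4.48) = -4.30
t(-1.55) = -6.58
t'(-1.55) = 5.71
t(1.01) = 2.60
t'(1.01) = 1.46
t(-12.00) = -156.92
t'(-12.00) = 23.06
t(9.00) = -38.69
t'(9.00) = -11.80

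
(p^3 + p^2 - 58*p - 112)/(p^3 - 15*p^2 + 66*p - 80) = (p^2 + 9*p + 14)/(p^2 - 7*p + 10)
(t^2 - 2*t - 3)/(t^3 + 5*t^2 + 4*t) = (t - 3)/(t*(t + 4))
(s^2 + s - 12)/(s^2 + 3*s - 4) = (s - 3)/(s - 1)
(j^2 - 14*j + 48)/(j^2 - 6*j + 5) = (j^2 - 14*j + 48)/(j^2 - 6*j + 5)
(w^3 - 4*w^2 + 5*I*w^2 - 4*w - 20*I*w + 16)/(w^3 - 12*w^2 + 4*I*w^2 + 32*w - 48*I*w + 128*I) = (w + I)/(w - 8)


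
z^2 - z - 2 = (z - 2)*(z + 1)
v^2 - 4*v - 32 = (v - 8)*(v + 4)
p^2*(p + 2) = p^3 + 2*p^2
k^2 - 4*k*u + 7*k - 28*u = (k + 7)*(k - 4*u)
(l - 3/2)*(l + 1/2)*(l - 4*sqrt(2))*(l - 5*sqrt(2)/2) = l^4 - 13*sqrt(2)*l^3/2 - l^3 + 13*sqrt(2)*l^2/2 + 77*l^2/4 - 20*l + 39*sqrt(2)*l/8 - 15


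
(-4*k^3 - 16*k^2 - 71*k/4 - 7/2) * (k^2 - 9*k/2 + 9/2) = -4*k^5 + 2*k^4 + 145*k^3/4 + 35*k^2/8 - 513*k/8 - 63/4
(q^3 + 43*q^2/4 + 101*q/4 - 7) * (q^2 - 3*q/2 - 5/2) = q^5 + 37*q^4/4 + 53*q^3/8 - 287*q^2/4 - 421*q/8 + 35/2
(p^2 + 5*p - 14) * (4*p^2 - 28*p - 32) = 4*p^4 - 8*p^3 - 228*p^2 + 232*p + 448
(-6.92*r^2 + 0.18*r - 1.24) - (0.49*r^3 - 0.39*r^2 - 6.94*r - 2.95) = -0.49*r^3 - 6.53*r^2 + 7.12*r + 1.71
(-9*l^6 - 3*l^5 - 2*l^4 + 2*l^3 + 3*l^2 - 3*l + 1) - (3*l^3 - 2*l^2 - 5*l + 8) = -9*l^6 - 3*l^5 - 2*l^4 - l^3 + 5*l^2 + 2*l - 7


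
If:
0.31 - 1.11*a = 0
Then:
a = 0.28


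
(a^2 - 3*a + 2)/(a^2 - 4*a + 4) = (a - 1)/(a - 2)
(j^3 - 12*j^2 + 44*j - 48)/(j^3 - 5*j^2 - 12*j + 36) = (j - 4)/(j + 3)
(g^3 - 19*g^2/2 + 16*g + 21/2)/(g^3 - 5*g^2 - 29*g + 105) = (g + 1/2)/(g + 5)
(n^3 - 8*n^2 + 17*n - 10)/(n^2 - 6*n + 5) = n - 2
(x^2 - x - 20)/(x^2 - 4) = (x^2 - x - 20)/(x^2 - 4)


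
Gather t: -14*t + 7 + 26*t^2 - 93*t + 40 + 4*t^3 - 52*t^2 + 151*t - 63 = 4*t^3 - 26*t^2 + 44*t - 16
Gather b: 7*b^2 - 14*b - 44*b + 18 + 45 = 7*b^2 - 58*b + 63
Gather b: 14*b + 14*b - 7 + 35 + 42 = 28*b + 70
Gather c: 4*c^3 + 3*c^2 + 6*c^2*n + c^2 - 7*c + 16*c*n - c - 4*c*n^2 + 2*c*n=4*c^3 + c^2*(6*n + 4) + c*(-4*n^2 + 18*n - 8)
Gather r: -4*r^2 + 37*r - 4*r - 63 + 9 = -4*r^2 + 33*r - 54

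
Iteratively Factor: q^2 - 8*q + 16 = (q - 4)*(q - 4)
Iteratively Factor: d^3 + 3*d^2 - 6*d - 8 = (d + 1)*(d^2 + 2*d - 8) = (d + 1)*(d + 4)*(d - 2)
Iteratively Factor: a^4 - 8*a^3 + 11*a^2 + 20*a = (a + 1)*(a^3 - 9*a^2 + 20*a) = (a - 5)*(a + 1)*(a^2 - 4*a) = (a - 5)*(a - 4)*(a + 1)*(a)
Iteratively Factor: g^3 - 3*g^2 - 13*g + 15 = (g + 3)*(g^2 - 6*g + 5) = (g - 5)*(g + 3)*(g - 1)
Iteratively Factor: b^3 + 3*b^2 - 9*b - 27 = (b - 3)*(b^2 + 6*b + 9) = (b - 3)*(b + 3)*(b + 3)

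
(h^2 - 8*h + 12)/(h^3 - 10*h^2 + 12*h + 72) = (h - 2)/(h^2 - 4*h - 12)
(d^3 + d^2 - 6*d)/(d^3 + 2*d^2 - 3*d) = (d - 2)/(d - 1)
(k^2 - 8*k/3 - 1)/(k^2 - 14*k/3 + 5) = (3*k + 1)/(3*k - 5)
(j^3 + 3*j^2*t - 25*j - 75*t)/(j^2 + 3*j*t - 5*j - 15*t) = j + 5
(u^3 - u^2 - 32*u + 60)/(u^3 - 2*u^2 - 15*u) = (u^2 + 4*u - 12)/(u*(u + 3))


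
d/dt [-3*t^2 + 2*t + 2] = 2 - 6*t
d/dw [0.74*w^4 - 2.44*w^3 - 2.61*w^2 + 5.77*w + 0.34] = 2.96*w^3 - 7.32*w^2 - 5.22*w + 5.77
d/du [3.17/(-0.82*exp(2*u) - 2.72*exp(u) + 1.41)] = (5.1988*exp(u) + 8.6224)*exp(u)/(0.82*exp(2*u) + 2.72*exp(u) - 1.41)^2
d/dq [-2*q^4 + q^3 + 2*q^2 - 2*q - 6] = -8*q^3 + 3*q^2 + 4*q - 2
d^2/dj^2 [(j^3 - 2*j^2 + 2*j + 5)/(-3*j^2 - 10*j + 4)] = 38*(-10*j^3 + 3*j^2 - 30*j - 32)/(27*j^6 + 270*j^5 + 792*j^4 + 280*j^3 - 1056*j^2 + 480*j - 64)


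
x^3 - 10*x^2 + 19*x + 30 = (x - 6)*(x - 5)*(x + 1)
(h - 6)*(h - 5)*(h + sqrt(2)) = h^3 - 11*h^2 + sqrt(2)*h^2 - 11*sqrt(2)*h + 30*h + 30*sqrt(2)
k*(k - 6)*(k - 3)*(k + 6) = k^4 - 3*k^3 - 36*k^2 + 108*k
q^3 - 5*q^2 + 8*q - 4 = (q - 2)^2*(q - 1)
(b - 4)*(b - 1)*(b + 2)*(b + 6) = b^4 + 3*b^3 - 24*b^2 - 28*b + 48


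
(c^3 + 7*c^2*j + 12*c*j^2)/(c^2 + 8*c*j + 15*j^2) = c*(c + 4*j)/(c + 5*j)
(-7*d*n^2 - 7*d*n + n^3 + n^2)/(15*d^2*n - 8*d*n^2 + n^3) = (-7*d*n - 7*d + n^2 + n)/(15*d^2 - 8*d*n + n^2)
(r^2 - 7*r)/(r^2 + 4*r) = (r - 7)/(r + 4)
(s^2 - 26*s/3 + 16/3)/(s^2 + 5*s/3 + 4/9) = 3*(3*s^2 - 26*s + 16)/(9*s^2 + 15*s + 4)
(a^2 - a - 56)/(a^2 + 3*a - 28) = (a - 8)/(a - 4)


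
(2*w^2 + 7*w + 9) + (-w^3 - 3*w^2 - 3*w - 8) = -w^3 - w^2 + 4*w + 1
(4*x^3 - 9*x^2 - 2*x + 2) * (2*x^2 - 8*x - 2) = 8*x^5 - 50*x^4 + 60*x^3 + 38*x^2 - 12*x - 4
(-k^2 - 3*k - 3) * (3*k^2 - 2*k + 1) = -3*k^4 - 7*k^3 - 4*k^2 + 3*k - 3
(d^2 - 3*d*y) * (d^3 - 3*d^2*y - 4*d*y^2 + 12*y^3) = d^5 - 6*d^4*y + 5*d^3*y^2 + 24*d^2*y^3 - 36*d*y^4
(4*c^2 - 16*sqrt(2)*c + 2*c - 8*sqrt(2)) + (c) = 4*c^2 - 16*sqrt(2)*c + 3*c - 8*sqrt(2)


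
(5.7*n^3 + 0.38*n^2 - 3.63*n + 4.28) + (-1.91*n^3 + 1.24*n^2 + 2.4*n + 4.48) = 3.79*n^3 + 1.62*n^2 - 1.23*n + 8.76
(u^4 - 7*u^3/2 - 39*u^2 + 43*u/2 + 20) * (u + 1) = u^5 - 5*u^4/2 - 85*u^3/2 - 35*u^2/2 + 83*u/2 + 20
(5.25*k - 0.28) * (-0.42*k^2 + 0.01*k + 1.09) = -2.205*k^3 + 0.1701*k^2 + 5.7197*k - 0.3052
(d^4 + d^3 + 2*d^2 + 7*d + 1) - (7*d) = d^4 + d^3 + 2*d^2 + 1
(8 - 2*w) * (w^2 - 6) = -2*w^3 + 8*w^2 + 12*w - 48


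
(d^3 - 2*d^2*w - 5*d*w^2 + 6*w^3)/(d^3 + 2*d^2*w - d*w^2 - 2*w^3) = (d - 3*w)/(d + w)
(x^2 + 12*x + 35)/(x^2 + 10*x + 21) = (x + 5)/(x + 3)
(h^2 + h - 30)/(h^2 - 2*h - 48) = (h - 5)/(h - 8)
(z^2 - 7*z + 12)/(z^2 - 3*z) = (z - 4)/z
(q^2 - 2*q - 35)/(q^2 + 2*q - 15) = (q - 7)/(q - 3)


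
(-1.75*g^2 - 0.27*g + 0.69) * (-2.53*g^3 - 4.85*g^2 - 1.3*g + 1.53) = 4.4275*g^5 + 9.1706*g^4 + 1.8388*g^3 - 5.673*g^2 - 1.3101*g + 1.0557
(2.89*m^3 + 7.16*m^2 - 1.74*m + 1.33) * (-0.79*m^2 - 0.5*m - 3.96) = -2.2831*m^5 - 7.1014*m^4 - 13.6498*m^3 - 28.5343*m^2 + 6.2254*m - 5.2668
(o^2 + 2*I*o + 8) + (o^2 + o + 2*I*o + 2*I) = 2*o^2 + o + 4*I*o + 8 + 2*I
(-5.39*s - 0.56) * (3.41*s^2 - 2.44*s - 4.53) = -18.3799*s^3 + 11.242*s^2 + 25.7831*s + 2.5368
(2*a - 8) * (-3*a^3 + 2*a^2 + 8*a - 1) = -6*a^4 + 28*a^3 - 66*a + 8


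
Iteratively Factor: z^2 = (z)*(z)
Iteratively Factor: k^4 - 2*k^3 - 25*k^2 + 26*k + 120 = (k - 5)*(k^3 + 3*k^2 - 10*k - 24) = (k - 5)*(k + 4)*(k^2 - k - 6) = (k - 5)*(k + 2)*(k + 4)*(k - 3)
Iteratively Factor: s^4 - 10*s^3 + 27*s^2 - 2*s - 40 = (s - 4)*(s^3 - 6*s^2 + 3*s + 10) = (s - 4)*(s - 2)*(s^2 - 4*s - 5) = (s - 5)*(s - 4)*(s - 2)*(s + 1)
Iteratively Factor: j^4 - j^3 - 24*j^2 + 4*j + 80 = (j + 2)*(j^3 - 3*j^2 - 18*j + 40) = (j - 5)*(j + 2)*(j^2 + 2*j - 8) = (j - 5)*(j - 2)*(j + 2)*(j + 4)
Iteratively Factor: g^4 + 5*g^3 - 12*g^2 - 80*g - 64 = (g - 4)*(g^3 + 9*g^2 + 24*g + 16) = (g - 4)*(g + 1)*(g^2 + 8*g + 16) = (g - 4)*(g + 1)*(g + 4)*(g + 4)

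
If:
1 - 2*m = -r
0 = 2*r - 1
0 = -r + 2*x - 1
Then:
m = 3/4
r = 1/2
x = 3/4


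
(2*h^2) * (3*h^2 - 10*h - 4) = 6*h^4 - 20*h^3 - 8*h^2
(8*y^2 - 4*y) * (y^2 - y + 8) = 8*y^4 - 12*y^3 + 68*y^2 - 32*y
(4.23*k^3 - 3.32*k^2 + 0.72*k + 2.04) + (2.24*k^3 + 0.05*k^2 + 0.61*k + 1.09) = 6.47*k^3 - 3.27*k^2 + 1.33*k + 3.13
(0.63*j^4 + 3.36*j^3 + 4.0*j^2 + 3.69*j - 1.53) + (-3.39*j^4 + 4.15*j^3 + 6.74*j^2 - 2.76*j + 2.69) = -2.76*j^4 + 7.51*j^3 + 10.74*j^2 + 0.93*j + 1.16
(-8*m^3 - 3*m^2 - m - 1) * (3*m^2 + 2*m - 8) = -24*m^5 - 25*m^4 + 55*m^3 + 19*m^2 + 6*m + 8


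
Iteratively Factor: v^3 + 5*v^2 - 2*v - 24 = (v + 4)*(v^2 + v - 6) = (v - 2)*(v + 4)*(v + 3)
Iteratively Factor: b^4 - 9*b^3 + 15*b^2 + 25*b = (b - 5)*(b^3 - 4*b^2 - 5*b) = b*(b - 5)*(b^2 - 4*b - 5) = b*(b - 5)^2*(b + 1)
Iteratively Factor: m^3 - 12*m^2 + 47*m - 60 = (m - 3)*(m^2 - 9*m + 20) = (m - 4)*(m - 3)*(m - 5)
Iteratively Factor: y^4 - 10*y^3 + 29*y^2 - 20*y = (y - 1)*(y^3 - 9*y^2 + 20*y) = (y - 5)*(y - 1)*(y^2 - 4*y) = (y - 5)*(y - 4)*(y - 1)*(y)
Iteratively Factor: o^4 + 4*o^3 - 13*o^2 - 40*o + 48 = (o + 4)*(o^3 - 13*o + 12) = (o - 1)*(o + 4)*(o^2 + o - 12) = (o - 3)*(o - 1)*(o + 4)*(o + 4)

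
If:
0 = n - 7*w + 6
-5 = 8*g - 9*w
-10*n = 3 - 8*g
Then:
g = 163/488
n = -2/61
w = 52/61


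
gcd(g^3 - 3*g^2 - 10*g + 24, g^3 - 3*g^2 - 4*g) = g - 4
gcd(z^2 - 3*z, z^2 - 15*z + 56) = 1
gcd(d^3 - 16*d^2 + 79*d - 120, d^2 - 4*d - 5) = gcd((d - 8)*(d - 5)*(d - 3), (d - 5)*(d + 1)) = d - 5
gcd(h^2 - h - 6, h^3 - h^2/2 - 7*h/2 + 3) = h + 2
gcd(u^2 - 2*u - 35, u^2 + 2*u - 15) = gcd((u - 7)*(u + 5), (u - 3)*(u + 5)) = u + 5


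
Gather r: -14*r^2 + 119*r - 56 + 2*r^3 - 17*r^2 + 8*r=2*r^3 - 31*r^2 + 127*r - 56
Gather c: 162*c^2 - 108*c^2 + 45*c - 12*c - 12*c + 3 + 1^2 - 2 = 54*c^2 + 21*c + 2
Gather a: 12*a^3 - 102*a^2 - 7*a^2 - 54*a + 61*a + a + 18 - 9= 12*a^3 - 109*a^2 + 8*a + 9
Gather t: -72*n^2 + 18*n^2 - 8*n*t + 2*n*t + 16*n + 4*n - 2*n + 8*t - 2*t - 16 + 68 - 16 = -54*n^2 + 18*n + t*(6 - 6*n) + 36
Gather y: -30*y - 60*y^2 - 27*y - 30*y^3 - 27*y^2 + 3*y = -30*y^3 - 87*y^2 - 54*y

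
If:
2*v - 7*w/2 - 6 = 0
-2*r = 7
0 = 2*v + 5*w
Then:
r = -7/2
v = 30/17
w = -12/17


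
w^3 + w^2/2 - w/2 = w*(w - 1/2)*(w + 1)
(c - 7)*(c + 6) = c^2 - c - 42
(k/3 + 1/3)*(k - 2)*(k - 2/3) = k^3/3 - 5*k^2/9 - 4*k/9 + 4/9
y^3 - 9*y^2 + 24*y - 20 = (y - 5)*(y - 2)^2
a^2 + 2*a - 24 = (a - 4)*(a + 6)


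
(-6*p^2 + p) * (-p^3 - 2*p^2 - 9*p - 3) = 6*p^5 + 11*p^4 + 52*p^3 + 9*p^2 - 3*p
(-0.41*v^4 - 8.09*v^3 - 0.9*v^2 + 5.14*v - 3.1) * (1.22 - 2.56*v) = 1.0496*v^5 + 20.2102*v^4 - 7.5658*v^3 - 14.2564*v^2 + 14.2068*v - 3.782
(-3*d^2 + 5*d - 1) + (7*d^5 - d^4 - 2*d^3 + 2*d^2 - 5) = 7*d^5 - d^4 - 2*d^3 - d^2 + 5*d - 6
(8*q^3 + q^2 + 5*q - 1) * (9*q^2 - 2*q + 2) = 72*q^5 - 7*q^4 + 59*q^3 - 17*q^2 + 12*q - 2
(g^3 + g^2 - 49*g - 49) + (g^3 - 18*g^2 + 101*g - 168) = 2*g^3 - 17*g^2 + 52*g - 217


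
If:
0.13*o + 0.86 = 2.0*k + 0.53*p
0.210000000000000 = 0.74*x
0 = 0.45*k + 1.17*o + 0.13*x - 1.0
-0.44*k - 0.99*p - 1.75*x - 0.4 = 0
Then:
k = 0.80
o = 0.52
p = -1.26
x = 0.28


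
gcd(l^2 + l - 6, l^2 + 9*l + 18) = l + 3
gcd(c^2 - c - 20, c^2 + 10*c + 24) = c + 4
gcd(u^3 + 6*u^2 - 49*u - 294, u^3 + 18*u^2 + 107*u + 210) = u^2 + 13*u + 42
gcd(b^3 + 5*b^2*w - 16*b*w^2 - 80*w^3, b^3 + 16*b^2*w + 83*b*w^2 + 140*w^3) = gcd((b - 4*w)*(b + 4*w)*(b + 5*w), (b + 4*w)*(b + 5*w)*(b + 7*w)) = b^2 + 9*b*w + 20*w^2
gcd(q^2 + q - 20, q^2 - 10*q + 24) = q - 4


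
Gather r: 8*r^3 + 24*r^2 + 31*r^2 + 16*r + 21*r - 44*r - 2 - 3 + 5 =8*r^3 + 55*r^2 - 7*r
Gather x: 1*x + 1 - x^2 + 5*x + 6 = -x^2 + 6*x + 7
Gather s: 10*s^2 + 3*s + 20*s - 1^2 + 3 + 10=10*s^2 + 23*s + 12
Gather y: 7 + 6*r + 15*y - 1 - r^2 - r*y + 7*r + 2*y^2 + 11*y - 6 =-r^2 + 13*r + 2*y^2 + y*(26 - r)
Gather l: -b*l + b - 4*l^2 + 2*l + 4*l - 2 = b - 4*l^2 + l*(6 - b) - 2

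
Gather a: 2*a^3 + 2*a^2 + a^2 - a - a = 2*a^3 + 3*a^2 - 2*a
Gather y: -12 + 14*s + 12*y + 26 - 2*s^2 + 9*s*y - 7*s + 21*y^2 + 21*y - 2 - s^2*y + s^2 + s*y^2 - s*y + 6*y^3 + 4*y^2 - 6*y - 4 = -s^2 + 7*s + 6*y^3 + y^2*(s + 25) + y*(-s^2 + 8*s + 27) + 8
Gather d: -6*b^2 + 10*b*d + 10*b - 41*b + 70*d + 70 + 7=-6*b^2 - 31*b + d*(10*b + 70) + 77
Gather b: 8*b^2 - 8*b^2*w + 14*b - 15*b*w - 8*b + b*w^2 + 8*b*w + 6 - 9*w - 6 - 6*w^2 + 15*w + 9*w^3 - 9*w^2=b^2*(8 - 8*w) + b*(w^2 - 7*w + 6) + 9*w^3 - 15*w^2 + 6*w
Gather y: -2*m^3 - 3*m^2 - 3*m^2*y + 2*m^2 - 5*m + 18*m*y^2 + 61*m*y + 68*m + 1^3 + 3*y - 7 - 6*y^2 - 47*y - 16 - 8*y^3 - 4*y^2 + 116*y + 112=-2*m^3 - m^2 + 63*m - 8*y^3 + y^2*(18*m - 10) + y*(-3*m^2 + 61*m + 72) + 90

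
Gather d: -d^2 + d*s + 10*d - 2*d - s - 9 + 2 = -d^2 + d*(s + 8) - s - 7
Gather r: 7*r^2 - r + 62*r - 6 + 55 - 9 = 7*r^2 + 61*r + 40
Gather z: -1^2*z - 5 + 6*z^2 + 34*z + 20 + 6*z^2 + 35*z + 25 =12*z^2 + 68*z + 40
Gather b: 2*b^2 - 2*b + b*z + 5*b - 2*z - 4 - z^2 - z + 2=2*b^2 + b*(z + 3) - z^2 - 3*z - 2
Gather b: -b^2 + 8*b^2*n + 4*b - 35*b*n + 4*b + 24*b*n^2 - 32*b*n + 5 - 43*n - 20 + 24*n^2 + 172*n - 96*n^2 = b^2*(8*n - 1) + b*(24*n^2 - 67*n + 8) - 72*n^2 + 129*n - 15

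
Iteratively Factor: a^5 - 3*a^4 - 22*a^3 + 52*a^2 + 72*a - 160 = (a - 5)*(a^4 + 2*a^3 - 12*a^2 - 8*a + 32) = (a - 5)*(a + 4)*(a^3 - 2*a^2 - 4*a + 8) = (a - 5)*(a + 2)*(a + 4)*(a^2 - 4*a + 4) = (a - 5)*(a - 2)*(a + 2)*(a + 4)*(a - 2)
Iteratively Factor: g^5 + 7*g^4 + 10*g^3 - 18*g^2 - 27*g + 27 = (g + 3)*(g^4 + 4*g^3 - 2*g^2 - 12*g + 9) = (g - 1)*(g + 3)*(g^3 + 5*g^2 + 3*g - 9) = (g - 1)*(g + 3)^2*(g^2 + 2*g - 3) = (g - 1)^2*(g + 3)^2*(g + 3)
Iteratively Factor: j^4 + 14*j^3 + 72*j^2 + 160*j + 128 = (j + 4)*(j^3 + 10*j^2 + 32*j + 32) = (j + 2)*(j + 4)*(j^2 + 8*j + 16) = (j + 2)*(j + 4)^2*(j + 4)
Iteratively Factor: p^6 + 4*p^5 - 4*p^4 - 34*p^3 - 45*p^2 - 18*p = (p)*(p^5 + 4*p^4 - 4*p^3 - 34*p^2 - 45*p - 18) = p*(p + 2)*(p^4 + 2*p^3 - 8*p^2 - 18*p - 9) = p*(p + 1)*(p + 2)*(p^3 + p^2 - 9*p - 9) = p*(p + 1)^2*(p + 2)*(p^2 - 9) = p*(p - 3)*(p + 1)^2*(p + 2)*(p + 3)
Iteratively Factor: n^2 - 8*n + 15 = (n - 3)*(n - 5)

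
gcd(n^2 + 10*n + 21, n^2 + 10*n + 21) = n^2 + 10*n + 21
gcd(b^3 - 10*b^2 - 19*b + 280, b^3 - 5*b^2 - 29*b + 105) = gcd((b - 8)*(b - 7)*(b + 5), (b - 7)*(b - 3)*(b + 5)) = b^2 - 2*b - 35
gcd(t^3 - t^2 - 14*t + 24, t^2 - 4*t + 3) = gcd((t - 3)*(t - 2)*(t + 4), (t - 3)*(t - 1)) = t - 3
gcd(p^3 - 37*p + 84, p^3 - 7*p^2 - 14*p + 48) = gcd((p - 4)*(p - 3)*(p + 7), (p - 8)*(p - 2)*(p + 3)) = 1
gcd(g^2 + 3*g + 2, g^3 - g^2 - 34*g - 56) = g + 2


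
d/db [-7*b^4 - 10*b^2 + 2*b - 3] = -28*b^3 - 20*b + 2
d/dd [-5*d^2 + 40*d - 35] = 40 - 10*d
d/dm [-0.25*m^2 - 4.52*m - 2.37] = -0.5*m - 4.52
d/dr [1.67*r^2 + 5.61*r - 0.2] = 3.34*r + 5.61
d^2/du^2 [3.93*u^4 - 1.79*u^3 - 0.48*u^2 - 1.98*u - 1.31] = 47.16*u^2 - 10.74*u - 0.96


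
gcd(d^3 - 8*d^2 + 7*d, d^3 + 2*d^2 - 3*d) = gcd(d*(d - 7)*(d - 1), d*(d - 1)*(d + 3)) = d^2 - d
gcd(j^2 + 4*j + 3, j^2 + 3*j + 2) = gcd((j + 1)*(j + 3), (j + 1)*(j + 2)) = j + 1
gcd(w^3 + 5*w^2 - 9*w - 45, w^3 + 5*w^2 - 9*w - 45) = w^3 + 5*w^2 - 9*w - 45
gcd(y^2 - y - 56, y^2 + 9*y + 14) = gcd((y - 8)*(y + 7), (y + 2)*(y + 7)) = y + 7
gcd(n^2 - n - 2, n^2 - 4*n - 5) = n + 1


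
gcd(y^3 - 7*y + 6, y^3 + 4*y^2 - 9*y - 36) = y + 3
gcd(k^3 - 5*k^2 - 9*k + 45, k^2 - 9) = k^2 - 9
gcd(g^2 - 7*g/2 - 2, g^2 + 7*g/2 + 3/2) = g + 1/2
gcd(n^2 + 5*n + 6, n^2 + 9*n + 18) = n + 3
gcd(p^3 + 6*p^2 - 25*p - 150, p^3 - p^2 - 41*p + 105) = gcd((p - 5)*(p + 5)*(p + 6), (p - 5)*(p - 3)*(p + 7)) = p - 5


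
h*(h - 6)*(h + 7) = h^3 + h^2 - 42*h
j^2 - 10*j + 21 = (j - 7)*(j - 3)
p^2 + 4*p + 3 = (p + 1)*(p + 3)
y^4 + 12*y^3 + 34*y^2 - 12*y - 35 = (y - 1)*(y + 1)*(y + 5)*(y + 7)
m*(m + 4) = m^2 + 4*m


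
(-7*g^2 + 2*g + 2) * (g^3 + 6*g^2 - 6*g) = -7*g^5 - 40*g^4 + 56*g^3 - 12*g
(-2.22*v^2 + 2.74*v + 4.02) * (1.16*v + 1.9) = -2.5752*v^3 - 1.0396*v^2 + 9.8692*v + 7.638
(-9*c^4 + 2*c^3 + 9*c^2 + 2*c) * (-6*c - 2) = 54*c^5 + 6*c^4 - 58*c^3 - 30*c^2 - 4*c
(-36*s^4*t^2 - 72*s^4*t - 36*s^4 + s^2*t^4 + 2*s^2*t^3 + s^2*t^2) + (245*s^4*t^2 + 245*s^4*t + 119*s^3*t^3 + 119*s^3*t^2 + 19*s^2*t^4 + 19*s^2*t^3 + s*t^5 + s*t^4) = 209*s^4*t^2 + 173*s^4*t - 36*s^4 + 119*s^3*t^3 + 119*s^3*t^2 + 20*s^2*t^4 + 21*s^2*t^3 + s^2*t^2 + s*t^5 + s*t^4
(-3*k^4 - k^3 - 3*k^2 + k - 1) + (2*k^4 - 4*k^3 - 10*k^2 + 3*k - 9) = -k^4 - 5*k^3 - 13*k^2 + 4*k - 10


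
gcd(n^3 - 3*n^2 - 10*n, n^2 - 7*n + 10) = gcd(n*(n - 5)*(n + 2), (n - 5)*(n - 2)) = n - 5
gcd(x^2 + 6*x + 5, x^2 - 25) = x + 5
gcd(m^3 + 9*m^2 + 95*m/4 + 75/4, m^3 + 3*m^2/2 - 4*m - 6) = m + 3/2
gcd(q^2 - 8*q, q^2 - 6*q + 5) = 1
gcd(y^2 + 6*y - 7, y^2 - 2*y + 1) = y - 1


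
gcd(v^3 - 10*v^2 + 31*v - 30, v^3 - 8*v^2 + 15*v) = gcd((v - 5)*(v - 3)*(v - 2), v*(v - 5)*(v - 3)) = v^2 - 8*v + 15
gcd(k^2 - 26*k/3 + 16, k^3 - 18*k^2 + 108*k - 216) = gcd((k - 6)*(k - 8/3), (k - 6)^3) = k - 6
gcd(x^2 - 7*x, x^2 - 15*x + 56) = x - 7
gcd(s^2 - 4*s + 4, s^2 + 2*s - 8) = s - 2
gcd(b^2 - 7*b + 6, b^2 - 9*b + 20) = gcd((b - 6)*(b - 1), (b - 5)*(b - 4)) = 1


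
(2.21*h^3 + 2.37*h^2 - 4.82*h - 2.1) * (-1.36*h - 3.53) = -3.0056*h^4 - 11.0245*h^3 - 1.8109*h^2 + 19.8706*h + 7.413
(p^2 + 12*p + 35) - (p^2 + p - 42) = 11*p + 77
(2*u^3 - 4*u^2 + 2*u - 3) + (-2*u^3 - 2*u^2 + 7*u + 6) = -6*u^2 + 9*u + 3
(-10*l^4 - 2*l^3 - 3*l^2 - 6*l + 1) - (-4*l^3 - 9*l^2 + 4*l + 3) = -10*l^4 + 2*l^3 + 6*l^2 - 10*l - 2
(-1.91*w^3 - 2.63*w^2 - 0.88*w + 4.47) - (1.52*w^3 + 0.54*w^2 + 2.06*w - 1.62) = -3.43*w^3 - 3.17*w^2 - 2.94*w + 6.09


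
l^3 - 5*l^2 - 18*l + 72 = (l - 6)*(l - 3)*(l + 4)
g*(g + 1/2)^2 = g^3 + g^2 + g/4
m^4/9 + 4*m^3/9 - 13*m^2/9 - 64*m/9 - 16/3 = (m/3 + 1/3)*(m/3 + 1)*(m - 4)*(m + 4)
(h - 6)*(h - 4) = h^2 - 10*h + 24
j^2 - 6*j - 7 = (j - 7)*(j + 1)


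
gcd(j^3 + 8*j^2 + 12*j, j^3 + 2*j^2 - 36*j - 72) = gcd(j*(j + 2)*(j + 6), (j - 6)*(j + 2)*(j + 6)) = j^2 + 8*j + 12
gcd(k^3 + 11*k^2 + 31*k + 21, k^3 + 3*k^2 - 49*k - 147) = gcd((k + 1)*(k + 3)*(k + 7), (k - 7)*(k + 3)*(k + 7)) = k^2 + 10*k + 21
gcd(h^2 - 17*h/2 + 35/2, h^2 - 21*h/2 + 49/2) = h - 7/2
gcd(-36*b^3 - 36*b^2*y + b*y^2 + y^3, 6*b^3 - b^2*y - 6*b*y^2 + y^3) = -6*b^2 - 5*b*y + y^2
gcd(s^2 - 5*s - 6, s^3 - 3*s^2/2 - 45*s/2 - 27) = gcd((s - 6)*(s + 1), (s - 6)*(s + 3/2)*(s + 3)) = s - 6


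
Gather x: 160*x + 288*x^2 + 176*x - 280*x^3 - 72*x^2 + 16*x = -280*x^3 + 216*x^2 + 352*x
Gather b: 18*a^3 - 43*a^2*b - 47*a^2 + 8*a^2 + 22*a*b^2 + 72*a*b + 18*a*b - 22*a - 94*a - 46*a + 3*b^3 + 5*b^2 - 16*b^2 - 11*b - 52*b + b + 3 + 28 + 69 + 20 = 18*a^3 - 39*a^2 - 162*a + 3*b^3 + b^2*(22*a - 11) + b*(-43*a^2 + 90*a - 62) + 120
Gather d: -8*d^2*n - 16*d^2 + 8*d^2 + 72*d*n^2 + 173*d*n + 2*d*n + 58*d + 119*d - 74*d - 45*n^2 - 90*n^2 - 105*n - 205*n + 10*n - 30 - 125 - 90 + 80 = d^2*(-8*n - 8) + d*(72*n^2 + 175*n + 103) - 135*n^2 - 300*n - 165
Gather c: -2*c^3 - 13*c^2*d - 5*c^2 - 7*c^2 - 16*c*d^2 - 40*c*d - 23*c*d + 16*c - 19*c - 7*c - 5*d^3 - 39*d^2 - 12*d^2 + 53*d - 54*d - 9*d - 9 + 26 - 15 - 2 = -2*c^3 + c^2*(-13*d - 12) + c*(-16*d^2 - 63*d - 10) - 5*d^3 - 51*d^2 - 10*d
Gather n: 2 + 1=3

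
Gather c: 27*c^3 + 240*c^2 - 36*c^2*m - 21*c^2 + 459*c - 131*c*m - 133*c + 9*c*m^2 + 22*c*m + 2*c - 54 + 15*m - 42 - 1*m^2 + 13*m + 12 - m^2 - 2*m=27*c^3 + c^2*(219 - 36*m) + c*(9*m^2 - 109*m + 328) - 2*m^2 + 26*m - 84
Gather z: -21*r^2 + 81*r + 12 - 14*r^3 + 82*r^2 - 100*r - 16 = -14*r^3 + 61*r^2 - 19*r - 4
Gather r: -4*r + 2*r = -2*r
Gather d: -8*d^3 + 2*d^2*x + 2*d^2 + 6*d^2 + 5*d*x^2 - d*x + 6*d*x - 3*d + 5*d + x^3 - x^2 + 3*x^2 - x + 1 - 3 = -8*d^3 + d^2*(2*x + 8) + d*(5*x^2 + 5*x + 2) + x^3 + 2*x^2 - x - 2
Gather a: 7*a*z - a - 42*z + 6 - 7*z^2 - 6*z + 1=a*(7*z - 1) - 7*z^2 - 48*z + 7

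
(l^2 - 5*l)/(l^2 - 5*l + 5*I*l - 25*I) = l/(l + 5*I)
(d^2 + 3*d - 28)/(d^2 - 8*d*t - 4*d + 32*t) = (-d - 7)/(-d + 8*t)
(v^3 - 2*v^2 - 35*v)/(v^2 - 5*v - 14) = v*(v + 5)/(v + 2)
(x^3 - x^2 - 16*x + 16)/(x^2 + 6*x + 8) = (x^2 - 5*x + 4)/(x + 2)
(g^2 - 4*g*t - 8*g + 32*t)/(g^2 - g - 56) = (g - 4*t)/(g + 7)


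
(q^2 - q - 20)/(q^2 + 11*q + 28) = (q - 5)/(q + 7)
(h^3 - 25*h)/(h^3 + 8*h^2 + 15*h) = (h - 5)/(h + 3)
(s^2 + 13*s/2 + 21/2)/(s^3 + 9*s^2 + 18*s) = (s + 7/2)/(s*(s + 6))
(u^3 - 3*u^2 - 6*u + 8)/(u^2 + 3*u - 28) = (u^2 + u - 2)/(u + 7)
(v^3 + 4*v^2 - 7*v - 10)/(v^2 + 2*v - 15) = (v^2 - v - 2)/(v - 3)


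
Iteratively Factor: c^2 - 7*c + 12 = (c - 4)*(c - 3)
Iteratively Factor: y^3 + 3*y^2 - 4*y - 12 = (y + 3)*(y^2 - 4) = (y - 2)*(y + 3)*(y + 2)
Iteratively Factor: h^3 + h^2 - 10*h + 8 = (h - 2)*(h^2 + 3*h - 4) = (h - 2)*(h + 4)*(h - 1)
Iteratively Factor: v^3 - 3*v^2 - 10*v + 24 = (v - 4)*(v^2 + v - 6) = (v - 4)*(v + 3)*(v - 2)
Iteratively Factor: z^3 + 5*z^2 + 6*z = (z)*(z^2 + 5*z + 6) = z*(z + 3)*(z + 2)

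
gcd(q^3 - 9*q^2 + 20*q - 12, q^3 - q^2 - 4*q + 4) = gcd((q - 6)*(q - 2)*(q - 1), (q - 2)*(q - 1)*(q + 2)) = q^2 - 3*q + 2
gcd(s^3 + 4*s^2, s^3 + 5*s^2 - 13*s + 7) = 1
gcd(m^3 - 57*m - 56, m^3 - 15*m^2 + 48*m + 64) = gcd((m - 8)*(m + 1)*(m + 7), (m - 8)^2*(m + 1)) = m^2 - 7*m - 8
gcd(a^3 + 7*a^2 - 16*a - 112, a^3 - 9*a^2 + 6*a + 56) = a - 4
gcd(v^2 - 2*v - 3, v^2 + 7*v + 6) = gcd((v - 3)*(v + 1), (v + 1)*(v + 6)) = v + 1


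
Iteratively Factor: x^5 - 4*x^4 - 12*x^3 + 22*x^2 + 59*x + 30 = (x - 3)*(x^4 - x^3 - 15*x^2 - 23*x - 10) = (x - 5)*(x - 3)*(x^3 + 4*x^2 + 5*x + 2) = (x - 5)*(x - 3)*(x + 2)*(x^2 + 2*x + 1) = (x - 5)*(x - 3)*(x + 1)*(x + 2)*(x + 1)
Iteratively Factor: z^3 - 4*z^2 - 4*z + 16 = (z + 2)*(z^2 - 6*z + 8) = (z - 2)*(z + 2)*(z - 4)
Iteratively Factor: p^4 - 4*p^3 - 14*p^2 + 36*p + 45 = (p - 3)*(p^3 - p^2 - 17*p - 15) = (p - 3)*(p + 1)*(p^2 - 2*p - 15) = (p - 3)*(p + 1)*(p + 3)*(p - 5)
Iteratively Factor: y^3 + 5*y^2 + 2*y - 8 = (y - 1)*(y^2 + 6*y + 8) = (y - 1)*(y + 4)*(y + 2)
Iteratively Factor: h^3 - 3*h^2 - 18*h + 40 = (h - 2)*(h^2 - h - 20) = (h - 2)*(h + 4)*(h - 5)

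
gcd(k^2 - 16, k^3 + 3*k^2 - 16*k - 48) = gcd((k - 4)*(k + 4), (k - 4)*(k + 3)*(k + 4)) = k^2 - 16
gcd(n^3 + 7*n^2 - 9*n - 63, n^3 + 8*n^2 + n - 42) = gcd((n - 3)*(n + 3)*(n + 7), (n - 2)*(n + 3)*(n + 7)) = n^2 + 10*n + 21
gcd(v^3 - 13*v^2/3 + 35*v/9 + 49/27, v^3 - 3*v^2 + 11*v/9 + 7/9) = v^2 - 2*v - 7/9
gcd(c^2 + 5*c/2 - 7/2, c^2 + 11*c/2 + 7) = c + 7/2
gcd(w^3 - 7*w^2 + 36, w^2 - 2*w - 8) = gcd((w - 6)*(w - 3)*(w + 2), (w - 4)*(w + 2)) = w + 2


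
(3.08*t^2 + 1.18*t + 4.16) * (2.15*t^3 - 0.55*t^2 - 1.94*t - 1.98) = 6.622*t^5 + 0.843*t^4 + 2.3198*t^3 - 10.6756*t^2 - 10.4068*t - 8.2368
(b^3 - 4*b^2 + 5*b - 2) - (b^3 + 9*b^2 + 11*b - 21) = -13*b^2 - 6*b + 19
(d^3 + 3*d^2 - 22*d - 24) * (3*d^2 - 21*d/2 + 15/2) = 3*d^5 - 3*d^4/2 - 90*d^3 + 363*d^2/2 + 87*d - 180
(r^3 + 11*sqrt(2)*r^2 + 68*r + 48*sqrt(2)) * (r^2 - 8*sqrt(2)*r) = r^5 + 3*sqrt(2)*r^4 - 108*r^3 - 496*sqrt(2)*r^2 - 768*r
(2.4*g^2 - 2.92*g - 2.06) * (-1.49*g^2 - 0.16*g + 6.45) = -3.576*g^4 + 3.9668*g^3 + 19.0166*g^2 - 18.5044*g - 13.287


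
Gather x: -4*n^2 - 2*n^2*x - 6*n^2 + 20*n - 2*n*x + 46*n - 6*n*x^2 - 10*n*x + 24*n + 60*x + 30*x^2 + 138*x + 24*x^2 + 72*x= -10*n^2 + 90*n + x^2*(54 - 6*n) + x*(-2*n^2 - 12*n + 270)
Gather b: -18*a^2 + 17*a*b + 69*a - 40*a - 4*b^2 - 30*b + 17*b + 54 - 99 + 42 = -18*a^2 + 29*a - 4*b^2 + b*(17*a - 13) - 3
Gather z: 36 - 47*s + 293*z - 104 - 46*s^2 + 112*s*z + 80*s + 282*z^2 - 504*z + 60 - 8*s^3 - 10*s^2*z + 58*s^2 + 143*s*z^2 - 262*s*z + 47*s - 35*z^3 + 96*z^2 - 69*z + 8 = -8*s^3 + 12*s^2 + 80*s - 35*z^3 + z^2*(143*s + 378) + z*(-10*s^2 - 150*s - 280)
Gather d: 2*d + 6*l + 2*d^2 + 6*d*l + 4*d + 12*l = 2*d^2 + d*(6*l + 6) + 18*l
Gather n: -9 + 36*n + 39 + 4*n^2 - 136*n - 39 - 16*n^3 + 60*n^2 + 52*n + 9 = -16*n^3 + 64*n^2 - 48*n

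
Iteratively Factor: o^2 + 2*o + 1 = (o + 1)*(o + 1)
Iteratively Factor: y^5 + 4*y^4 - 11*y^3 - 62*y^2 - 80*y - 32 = (y + 1)*(y^4 + 3*y^3 - 14*y^2 - 48*y - 32) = (y - 4)*(y + 1)*(y^3 + 7*y^2 + 14*y + 8) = (y - 4)*(y + 1)*(y + 2)*(y^2 + 5*y + 4) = (y - 4)*(y + 1)^2*(y + 2)*(y + 4)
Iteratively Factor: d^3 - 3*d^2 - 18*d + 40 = (d + 4)*(d^2 - 7*d + 10) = (d - 5)*(d + 4)*(d - 2)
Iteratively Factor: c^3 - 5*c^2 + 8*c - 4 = (c - 2)*(c^2 - 3*c + 2) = (c - 2)*(c - 1)*(c - 2)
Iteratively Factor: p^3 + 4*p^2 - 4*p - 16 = (p + 4)*(p^2 - 4) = (p - 2)*(p + 4)*(p + 2)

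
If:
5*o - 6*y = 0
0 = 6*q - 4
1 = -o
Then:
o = -1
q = 2/3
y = -5/6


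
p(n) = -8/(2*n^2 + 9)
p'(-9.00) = -0.00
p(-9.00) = -0.05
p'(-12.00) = 0.00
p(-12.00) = -0.03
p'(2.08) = 0.21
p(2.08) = -0.45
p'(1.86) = 0.23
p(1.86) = -0.50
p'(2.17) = 0.20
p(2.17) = -0.43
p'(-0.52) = -0.18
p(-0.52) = -0.84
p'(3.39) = 0.11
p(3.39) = -0.25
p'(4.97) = 0.05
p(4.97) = -0.14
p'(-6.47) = -0.02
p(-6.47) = -0.09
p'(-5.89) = -0.03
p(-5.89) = -0.10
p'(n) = 32*n/(2*n^2 + 9)^2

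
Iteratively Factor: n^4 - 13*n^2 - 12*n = (n)*(n^3 - 13*n - 12) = n*(n + 1)*(n^2 - n - 12) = n*(n + 1)*(n + 3)*(n - 4)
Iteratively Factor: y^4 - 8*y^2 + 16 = (y + 2)*(y^3 - 2*y^2 - 4*y + 8) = (y - 2)*(y + 2)*(y^2 - 4) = (y - 2)*(y + 2)^2*(y - 2)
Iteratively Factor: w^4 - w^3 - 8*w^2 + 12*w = (w)*(w^3 - w^2 - 8*w + 12) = w*(w - 2)*(w^2 + w - 6) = w*(w - 2)^2*(w + 3)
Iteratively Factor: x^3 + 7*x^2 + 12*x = (x + 4)*(x^2 + 3*x) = (x + 3)*(x + 4)*(x)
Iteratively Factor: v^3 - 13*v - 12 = (v - 4)*(v^2 + 4*v + 3) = (v - 4)*(v + 1)*(v + 3)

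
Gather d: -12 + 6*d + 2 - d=5*d - 10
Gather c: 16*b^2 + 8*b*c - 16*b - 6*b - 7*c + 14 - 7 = 16*b^2 - 22*b + c*(8*b - 7) + 7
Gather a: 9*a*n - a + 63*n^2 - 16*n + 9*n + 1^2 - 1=a*(9*n - 1) + 63*n^2 - 7*n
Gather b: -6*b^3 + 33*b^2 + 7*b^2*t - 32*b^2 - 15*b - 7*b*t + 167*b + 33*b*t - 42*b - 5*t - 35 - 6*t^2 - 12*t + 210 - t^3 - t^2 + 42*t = -6*b^3 + b^2*(7*t + 1) + b*(26*t + 110) - t^3 - 7*t^2 + 25*t + 175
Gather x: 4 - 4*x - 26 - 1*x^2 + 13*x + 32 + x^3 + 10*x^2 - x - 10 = x^3 + 9*x^2 + 8*x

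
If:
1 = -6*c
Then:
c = -1/6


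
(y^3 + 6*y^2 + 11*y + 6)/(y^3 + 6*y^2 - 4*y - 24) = (y^2 + 4*y + 3)/(y^2 + 4*y - 12)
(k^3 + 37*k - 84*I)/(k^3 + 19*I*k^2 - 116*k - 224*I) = (k^2 - 7*I*k - 12)/(k^2 + 12*I*k - 32)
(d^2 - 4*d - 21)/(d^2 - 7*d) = (d + 3)/d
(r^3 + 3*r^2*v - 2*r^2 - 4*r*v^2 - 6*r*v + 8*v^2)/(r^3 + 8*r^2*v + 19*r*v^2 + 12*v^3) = (r^2 - r*v - 2*r + 2*v)/(r^2 + 4*r*v + 3*v^2)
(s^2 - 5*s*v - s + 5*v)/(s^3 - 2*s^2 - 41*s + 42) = (s - 5*v)/(s^2 - s - 42)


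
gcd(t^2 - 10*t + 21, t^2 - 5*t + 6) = t - 3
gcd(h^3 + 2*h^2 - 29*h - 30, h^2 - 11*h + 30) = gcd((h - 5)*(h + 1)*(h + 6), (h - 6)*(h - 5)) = h - 5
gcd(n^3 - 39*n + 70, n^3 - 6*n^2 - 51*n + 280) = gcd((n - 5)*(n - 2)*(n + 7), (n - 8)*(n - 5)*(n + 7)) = n^2 + 2*n - 35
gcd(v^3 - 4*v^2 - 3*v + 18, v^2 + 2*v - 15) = v - 3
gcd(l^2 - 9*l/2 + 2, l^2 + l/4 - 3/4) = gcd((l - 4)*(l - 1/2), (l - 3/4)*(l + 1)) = 1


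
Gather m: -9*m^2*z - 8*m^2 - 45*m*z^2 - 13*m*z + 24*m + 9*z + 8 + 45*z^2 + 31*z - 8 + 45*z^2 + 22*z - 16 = m^2*(-9*z - 8) + m*(-45*z^2 - 13*z + 24) + 90*z^2 + 62*z - 16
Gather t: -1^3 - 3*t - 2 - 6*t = -9*t - 3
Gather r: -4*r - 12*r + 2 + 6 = 8 - 16*r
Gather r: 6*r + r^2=r^2 + 6*r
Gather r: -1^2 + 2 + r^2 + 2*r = r^2 + 2*r + 1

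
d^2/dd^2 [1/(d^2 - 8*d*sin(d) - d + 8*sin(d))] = 2*((d^2 - 8*d*sin(d) - d + 8*sin(d))*(-4*d*sin(d) + 4*sin(d) + 8*cos(d) - 1) + (8*d*cos(d) - 2*d - 8*sqrt(2)*cos(d + pi/4) + 1)^2)/((d - 1)^3*(d - 8*sin(d))^3)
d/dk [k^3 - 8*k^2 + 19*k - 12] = 3*k^2 - 16*k + 19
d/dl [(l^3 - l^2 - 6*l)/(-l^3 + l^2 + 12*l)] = 6*(2*l - 1)/(l^4 - 2*l^3 - 23*l^2 + 24*l + 144)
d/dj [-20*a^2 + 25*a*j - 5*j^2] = 25*a - 10*j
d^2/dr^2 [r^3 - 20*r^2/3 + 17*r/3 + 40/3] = 6*r - 40/3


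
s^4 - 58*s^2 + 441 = (s - 7)*(s - 3)*(s + 3)*(s + 7)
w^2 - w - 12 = (w - 4)*(w + 3)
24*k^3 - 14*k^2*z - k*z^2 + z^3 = (-3*k + z)*(-2*k + z)*(4*k + z)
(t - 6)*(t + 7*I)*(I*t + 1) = I*t^3 - 6*t^2 - 6*I*t^2 + 36*t + 7*I*t - 42*I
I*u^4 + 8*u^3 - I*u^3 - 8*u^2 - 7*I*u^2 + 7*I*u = u*(u - 1)*(u - 7*I)*(I*u + 1)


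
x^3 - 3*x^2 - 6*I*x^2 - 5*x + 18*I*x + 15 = (x - 3)*(x - 5*I)*(x - I)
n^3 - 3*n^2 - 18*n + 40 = (n - 5)*(n - 2)*(n + 4)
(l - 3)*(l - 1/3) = l^2 - 10*l/3 + 1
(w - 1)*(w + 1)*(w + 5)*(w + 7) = w^4 + 12*w^3 + 34*w^2 - 12*w - 35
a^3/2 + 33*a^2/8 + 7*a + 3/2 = (a/2 + 1)*(a + 1/4)*(a + 6)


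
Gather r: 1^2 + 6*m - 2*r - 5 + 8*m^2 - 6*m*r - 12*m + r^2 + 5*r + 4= 8*m^2 - 6*m + r^2 + r*(3 - 6*m)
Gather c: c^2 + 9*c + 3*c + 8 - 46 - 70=c^2 + 12*c - 108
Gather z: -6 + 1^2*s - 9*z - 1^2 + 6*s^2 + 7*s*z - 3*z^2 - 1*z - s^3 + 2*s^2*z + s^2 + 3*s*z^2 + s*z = -s^3 + 7*s^2 + s + z^2*(3*s - 3) + z*(2*s^2 + 8*s - 10) - 7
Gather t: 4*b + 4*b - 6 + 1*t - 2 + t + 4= 8*b + 2*t - 4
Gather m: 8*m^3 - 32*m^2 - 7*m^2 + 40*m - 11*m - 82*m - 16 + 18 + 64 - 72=8*m^3 - 39*m^2 - 53*m - 6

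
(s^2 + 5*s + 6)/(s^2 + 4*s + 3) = (s + 2)/(s + 1)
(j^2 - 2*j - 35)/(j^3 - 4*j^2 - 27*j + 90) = (j - 7)/(j^2 - 9*j + 18)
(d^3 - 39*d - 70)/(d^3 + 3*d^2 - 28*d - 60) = (d^2 - 2*d - 35)/(d^2 + d - 30)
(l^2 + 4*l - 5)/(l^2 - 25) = (l - 1)/(l - 5)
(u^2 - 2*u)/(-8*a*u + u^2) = (2 - u)/(8*a - u)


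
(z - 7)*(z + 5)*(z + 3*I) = z^3 - 2*z^2 + 3*I*z^2 - 35*z - 6*I*z - 105*I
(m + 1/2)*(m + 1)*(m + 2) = m^3 + 7*m^2/2 + 7*m/2 + 1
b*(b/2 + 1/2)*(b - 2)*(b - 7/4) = b^4/2 - 11*b^3/8 - b^2/8 + 7*b/4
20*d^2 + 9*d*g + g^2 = (4*d + g)*(5*d + g)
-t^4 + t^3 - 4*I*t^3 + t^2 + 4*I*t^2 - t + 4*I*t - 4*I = (t - 1)*(t + 4*I)*(-I*t - I)*(-I*t + I)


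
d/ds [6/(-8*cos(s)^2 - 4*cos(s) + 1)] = -24*(4*cos(s) + 1)*sin(s)/(8*cos(s)^2 + 4*cos(s) - 1)^2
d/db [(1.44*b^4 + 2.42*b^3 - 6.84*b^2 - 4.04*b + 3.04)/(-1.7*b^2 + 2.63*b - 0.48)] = (-4.896*b^5 + 7.2476*b^4 + 9.96439999999999*b^3 - 28.342*b^2 + 16.9024*b - 6.056)/(2.89*b^4 - 8.942*b^3 + 8.5489*b^2 - 2.5248*b + 0.2304)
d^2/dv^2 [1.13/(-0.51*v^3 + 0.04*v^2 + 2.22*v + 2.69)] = ((3.4578*v - 0.0904)*(-0.51*v^3 + 0.04*v^2 + 2.22*v + 2.69) + 1.13*(-3.06*v^2 + 0.16*v + 4.44)*(-1.53*v^2 + 0.08*v + 2.22))/(-0.51*v^3 + 0.04*v^2 + 2.22*v + 2.69)^3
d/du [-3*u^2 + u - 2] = 1 - 6*u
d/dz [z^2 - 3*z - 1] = 2*z - 3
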